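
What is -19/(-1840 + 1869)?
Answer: -19/29 ≈ -0.65517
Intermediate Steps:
-19/(-1840 + 1869) = -19/29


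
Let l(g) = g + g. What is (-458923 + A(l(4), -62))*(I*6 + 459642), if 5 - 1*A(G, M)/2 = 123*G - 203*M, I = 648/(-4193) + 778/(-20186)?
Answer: -9454691762302453236/42319949 ≈ -2.2341e+11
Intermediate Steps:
I = -8171341/42319949 (I = 648*(-1/4193) + 778*(-1/20186) = -648/4193 - 389/10093 = -8171341/42319949 ≈ -0.19308)
l(g) = 2*g
A(G, M) = 10 - 246*G + 406*M (A(G, M) = 10 - 2*(123*G - 203*M) = 10 - 2*(-203*M + 123*G) = 10 + (-246*G + 406*M) = 10 - 246*G + 406*M)
(-458923 + A(l(4), -62))*(I*6 + 459642) = (-458923 + (10 - 492*4 + 406*(-62)))*(-8171341/42319949*6 + 459642) = (-458923 + (10 - 246*8 - 25172))*(-49028046/42319949 + 459642) = (-458923 + (10 - 1968 - 25172))*(19451976970212/42319949) = (-458923 - 27130)*(19451976970212/42319949) = -486053*19451976970212/42319949 = -9454691762302453236/42319949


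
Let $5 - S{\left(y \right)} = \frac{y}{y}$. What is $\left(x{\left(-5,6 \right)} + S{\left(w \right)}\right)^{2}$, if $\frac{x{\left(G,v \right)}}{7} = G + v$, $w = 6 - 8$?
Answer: $121$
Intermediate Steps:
$w = -2$ ($w = 6 - 8 = -2$)
$S{\left(y \right)} = 4$ ($S{\left(y \right)} = 5 - \frac{y}{y} = 5 - 1 = 4$)
$x{\left(G,v \right)} = 7 G + 7 v$ ($x{\left(G,v \right)} = 7 \left(G + v\right) = 7 G + 7 v$)
$\left(x{\left(-5,6 \right)} + S{\left(w \right)}\right)^{2} = \left(\left(7 \left(-5\right) + 7 \cdot 6\right) + 4\right)^{2} = \left(\left(-35 + 42\right) + 4\right)^{2} = \left(7 + 4\right)^{2} = 11^{2} = 121$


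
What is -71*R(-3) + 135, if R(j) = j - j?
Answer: 135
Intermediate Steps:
R(j) = 0
-71*R(-3) + 135 = -71*0 + 135 = 0 + 135 = 135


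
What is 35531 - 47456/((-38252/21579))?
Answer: 595796209/9563 ≈ 62302.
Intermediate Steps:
35531 - 47456/((-38252/21579)) = 35531 - 47456/((-38252*1/21579)) = 35531 - 47456/(-38252/21579) = 35531 - 47456*(-21579)/38252 = 35531 - 1*(-256013256/9563) = 35531 + 256013256/9563 = 595796209/9563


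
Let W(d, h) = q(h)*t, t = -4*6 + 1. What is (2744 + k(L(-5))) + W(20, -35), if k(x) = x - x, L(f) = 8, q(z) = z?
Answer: 3549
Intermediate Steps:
t = -23 (t = -24 + 1 = -23)
k(x) = 0
W(d, h) = -23*h (W(d, h) = h*(-23) = -23*h)
(2744 + k(L(-5))) + W(20, -35) = (2744 + 0) - 23*(-35) = 2744 + 805 = 3549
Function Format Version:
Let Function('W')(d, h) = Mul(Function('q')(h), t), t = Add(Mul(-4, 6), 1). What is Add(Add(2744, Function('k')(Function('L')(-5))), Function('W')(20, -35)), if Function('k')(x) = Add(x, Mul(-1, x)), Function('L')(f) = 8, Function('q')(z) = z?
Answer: 3549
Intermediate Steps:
t = -23 (t = Add(-24, 1) = -23)
Function('k')(x) = 0
Function('W')(d, h) = Mul(-23, h) (Function('W')(d, h) = Mul(h, -23) = Mul(-23, h))
Add(Add(2744, Function('k')(Function('L')(-5))), Function('W')(20, -35)) = Add(Add(2744, 0), Mul(-23, -35)) = Add(2744, 805) = 3549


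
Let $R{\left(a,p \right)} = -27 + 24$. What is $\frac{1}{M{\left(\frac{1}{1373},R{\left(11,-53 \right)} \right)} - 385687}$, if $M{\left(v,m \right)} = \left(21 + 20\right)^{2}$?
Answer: $- \frac{1}{384006} \approx -2.6041 \cdot 10^{-6}$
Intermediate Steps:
$R{\left(a,p \right)} = -3$
$M{\left(v,m \right)} = 1681$ ($M{\left(v,m \right)} = 41^{2} = 1681$)
$\frac{1}{M{\left(\frac{1}{1373},R{\left(11,-53 \right)} \right)} - 385687} = \frac{1}{1681 - 385687} = \frac{1}{-384006} = - \frac{1}{384006}$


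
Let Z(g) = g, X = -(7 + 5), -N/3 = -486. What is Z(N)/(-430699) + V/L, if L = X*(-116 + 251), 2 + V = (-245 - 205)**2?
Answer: -43609024031/348866190 ≈ -125.00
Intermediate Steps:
N = 1458 (N = -3*(-486) = 1458)
X = -12 (X = -1*12 = -12)
V = 202498 (V = -2 + (-245 - 205)**2 = -2 + (-450)**2 = -2 + 202500 = 202498)
L = -1620 (L = -12*(-116 + 251) = -12*135 = -1620)
Z(N)/(-430699) + V/L = 1458/(-430699) + 202498/(-1620) = 1458*(-1/430699) + 202498*(-1/1620) = -1458/430699 - 101249/810 = -43609024031/348866190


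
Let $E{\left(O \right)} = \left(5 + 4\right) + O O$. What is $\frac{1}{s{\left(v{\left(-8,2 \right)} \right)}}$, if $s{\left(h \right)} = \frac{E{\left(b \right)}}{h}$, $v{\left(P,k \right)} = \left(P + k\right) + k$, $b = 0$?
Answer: $- \frac{4}{9} \approx -0.44444$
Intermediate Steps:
$E{\left(O \right)} = 9 + O^{2}$
$v{\left(P,k \right)} = P + 2 k$
$s{\left(h \right)} = \frac{9}{h}$ ($s{\left(h \right)} = \frac{9 + 0^{2}}{h} = \frac{9 + 0}{h} = \frac{9}{h}$)
$\frac{1}{s{\left(v{\left(-8,2 \right)} \right)}} = \frac{1}{9 \frac{1}{-8 + 2 \cdot 2}} = \frac{1}{9 \frac{1}{-8 + 4}} = \frac{1}{9 \frac{1}{-4}} = \frac{1}{9 \left(- \frac{1}{4}\right)} = \frac{1}{- \frac{9}{4}} = - \frac{4}{9}$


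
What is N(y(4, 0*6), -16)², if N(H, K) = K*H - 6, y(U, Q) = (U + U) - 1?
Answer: 13924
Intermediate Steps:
y(U, Q) = -1 + 2*U (y(U, Q) = 2*U - 1 = -1 + 2*U)
N(H, K) = -6 + H*K (N(H, K) = H*K - 6 = -6 + H*K)
N(y(4, 0*6), -16)² = (-6 + (-1 + 2*4)*(-16))² = (-6 + (-1 + 8)*(-16))² = (-6 + 7*(-16))² = (-6 - 112)² = (-118)² = 13924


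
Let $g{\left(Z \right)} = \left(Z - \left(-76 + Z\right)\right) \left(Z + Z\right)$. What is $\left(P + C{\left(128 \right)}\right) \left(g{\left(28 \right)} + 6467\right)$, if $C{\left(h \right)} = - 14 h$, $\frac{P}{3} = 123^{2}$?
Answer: $467469185$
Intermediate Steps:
$P = 45387$ ($P = 3 \cdot 123^{2} = 3 \cdot 15129 = 45387$)
$g{\left(Z \right)} = 152 Z$ ($g{\left(Z \right)} = 76 \cdot 2 Z = 152 Z$)
$\left(P + C{\left(128 \right)}\right) \left(g{\left(28 \right)} + 6467\right) = \left(45387 - 1792\right) \left(152 \cdot 28 + 6467\right) = \left(45387 - 1792\right) \left(4256 + 6467\right) = 43595 \cdot 10723 = 467469185$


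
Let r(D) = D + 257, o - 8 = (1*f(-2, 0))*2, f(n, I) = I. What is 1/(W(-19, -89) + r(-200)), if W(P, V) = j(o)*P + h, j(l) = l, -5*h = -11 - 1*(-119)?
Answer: -5/583 ≈ -0.0085763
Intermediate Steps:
h = -108/5 (h = -(-11 - 1*(-119))/5 = -(-11 + 119)/5 = -1/5*108 = -108/5 ≈ -21.600)
o = 8 (o = 8 + (1*0)*2 = 8 + 0*2 = 8 + 0 = 8)
r(D) = 257 + D
W(P, V) = -108/5 + 8*P (W(P, V) = 8*P - 108/5 = -108/5 + 8*P)
1/(W(-19, -89) + r(-200)) = 1/((-108/5 + 8*(-19)) + (257 - 200)) = 1/((-108/5 - 152) + 57) = 1/(-868/5 + 57) = 1/(-583/5) = -5/583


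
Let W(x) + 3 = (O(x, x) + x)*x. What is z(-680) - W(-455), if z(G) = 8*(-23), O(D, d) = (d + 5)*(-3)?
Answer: 407044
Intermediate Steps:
O(D, d) = -15 - 3*d (O(D, d) = (5 + d)*(-3) = -15 - 3*d)
z(G) = -184
W(x) = -3 + x*(-15 - 2*x) (W(x) = -3 + ((-15 - 3*x) + x)*x = -3 + (-15 - 2*x)*x = -3 + x*(-15 - 2*x))
z(-680) - W(-455) = -184 - (-3 + (-455)² - 3*(-455)*(5 - 455)) = -184 - (-3 + 207025 - 3*(-455)*(-450)) = -184 - (-3 + 207025 - 614250) = -184 - 1*(-407228) = -184 + 407228 = 407044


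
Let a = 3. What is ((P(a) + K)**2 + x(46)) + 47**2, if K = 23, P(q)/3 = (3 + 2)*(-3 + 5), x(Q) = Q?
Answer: 5064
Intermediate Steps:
P(q) = 30 (P(q) = 3*((3 + 2)*(-3 + 5)) = 3*(5*2) = 3*10 = 30)
((P(a) + K)**2 + x(46)) + 47**2 = ((30 + 23)**2 + 46) + 47**2 = (53**2 + 46) + 2209 = (2809 + 46) + 2209 = 2855 + 2209 = 5064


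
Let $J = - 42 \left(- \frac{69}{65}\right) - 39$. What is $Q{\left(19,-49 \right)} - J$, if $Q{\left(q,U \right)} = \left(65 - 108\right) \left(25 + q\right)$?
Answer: $- \frac{123343}{65} \approx -1897.6$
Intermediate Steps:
$Q{\left(q,U \right)} = -1075 - 43 q$ ($Q{\left(q,U \right)} = - 43 \left(25 + q\right) = -1075 - 43 q$)
$J = \frac{363}{65}$ ($J = - 42 \left(\left(-69\right) \frac{1}{65}\right) - 39 = \left(-42\right) \left(- \frac{69}{65}\right) - 39 = \frac{2898}{65} - 39 = \frac{363}{65} \approx 5.5846$)
$Q{\left(19,-49 \right)} - J = \left(-1075 - 817\right) - \frac{363}{65} = -1892 - \frac{363}{65} = - \frac{123343}{65}$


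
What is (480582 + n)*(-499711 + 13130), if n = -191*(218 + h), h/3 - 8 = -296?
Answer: -293879353408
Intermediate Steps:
h = -864 (h = 24 + 3*(-296) = 24 - 888 = -864)
n = 123386 (n = -191*(218 - 864) = -191*(-646) = 123386)
(480582 + n)*(-499711 + 13130) = (480582 + 123386)*(-499711 + 13130) = 603968*(-486581) = -293879353408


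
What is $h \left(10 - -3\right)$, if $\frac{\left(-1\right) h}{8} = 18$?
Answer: $-1872$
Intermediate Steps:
$h = -144$ ($h = \left(-8\right) 18 = -144$)
$h \left(10 - -3\right) = - 144 \left(10 - -3\right) = - 144 \left(10 + 3\right) = \left(-144\right) 13 = -1872$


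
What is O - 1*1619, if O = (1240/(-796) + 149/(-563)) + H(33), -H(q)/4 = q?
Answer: -196380968/112037 ≈ -1752.8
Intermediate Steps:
H(q) = -4*q
O = -14993065/112037 (O = (1240/(-796) + 149/(-563)) - 4*33 = (1240*(-1/796) + 149*(-1/563)) - 132 = (-310/199 - 149/563) - 132 = -204181/112037 - 132 = -14993065/112037 ≈ -133.82)
O - 1*1619 = -14993065/112037 - 1*1619 = -14993065/112037 - 1619 = -196380968/112037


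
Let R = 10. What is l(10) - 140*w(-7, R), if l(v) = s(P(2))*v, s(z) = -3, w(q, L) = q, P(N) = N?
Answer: 950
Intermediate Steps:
l(v) = -3*v
l(10) - 140*w(-7, R) = -3*10 - 140*(-7) = -30 + 980 = 950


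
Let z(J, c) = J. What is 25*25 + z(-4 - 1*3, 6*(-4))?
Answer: 618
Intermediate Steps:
25*25 + z(-4 - 1*3, 6*(-4)) = 25*25 + (-4 - 1*3) = 625 + (-4 - 3) = 625 - 7 = 618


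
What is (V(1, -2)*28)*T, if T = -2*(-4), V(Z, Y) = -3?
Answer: -672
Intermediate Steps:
T = 8 (T = -1*(-8) = 8)
(V(1, -2)*28)*T = -3*28*8 = -84*8 = -672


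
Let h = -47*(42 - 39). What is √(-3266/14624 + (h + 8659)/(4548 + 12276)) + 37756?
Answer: 37756 + √4181863071963/3844284 ≈ 37757.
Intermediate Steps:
h = -141 (h = -47*3 = -141)
√(-3266/14624 + (h + 8659)/(4548 + 12276)) + 37756 = √(-3266/14624 + (-141 + 8659)/(4548 + 12276)) + 37756 = √(-3266*1/14624 + 8518/16824) + 37756 = √(-1633/7312 + 8518*(1/16824)) + 37756 = √(-1633/7312 + 4259/8412) + 37756 = √(4351253/15377136) + 37756 = √4181863071963/3844284 + 37756 = 37756 + √4181863071963/3844284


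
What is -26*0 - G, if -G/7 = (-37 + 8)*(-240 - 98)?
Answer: 68614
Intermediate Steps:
G = -68614 (G = -7*(-37 + 8)*(-240 - 98) = -(-203)*(-338) = -7*9802 = -68614)
-26*0 - G = -26*0 - 1*(-68614) = 0 + 68614 = 68614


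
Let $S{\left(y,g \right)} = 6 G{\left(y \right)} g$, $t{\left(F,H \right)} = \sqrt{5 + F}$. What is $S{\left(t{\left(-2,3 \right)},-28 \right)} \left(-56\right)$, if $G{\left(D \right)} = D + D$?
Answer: $18816 \sqrt{3} \approx 32590.0$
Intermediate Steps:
$G{\left(D \right)} = 2 D$
$S{\left(y,g \right)} = 12 g y$ ($S{\left(y,g \right)} = 6 \cdot 2 y g = 12 y g = 12 g y$)
$S{\left(t{\left(-2,3 \right)},-28 \right)} \left(-56\right) = 12 \left(-28\right) \sqrt{5 - 2} \left(-56\right) = 12 \left(-28\right) \sqrt{3} \left(-56\right) = - 336 \sqrt{3} \left(-56\right) = 18816 \sqrt{3}$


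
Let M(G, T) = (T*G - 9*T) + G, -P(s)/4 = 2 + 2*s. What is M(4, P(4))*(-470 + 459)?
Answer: -2244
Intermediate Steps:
P(s) = -8 - 8*s (P(s) = -4*(2 + 2*s) = -8 - 8*s)
M(G, T) = G - 9*T + G*T (M(G, T) = (G*T - 9*T) + G = (-9*T + G*T) + G = G - 9*T + G*T)
M(4, P(4))*(-470 + 459) = (4 - 9*(-8 - 8*4) + 4*(-8 - 8*4))*(-470 + 459) = (4 - 9*(-8 - 32) + 4*(-8 - 32))*(-11) = (4 - 9*(-40) + 4*(-40))*(-11) = (4 + 360 - 160)*(-11) = 204*(-11) = -2244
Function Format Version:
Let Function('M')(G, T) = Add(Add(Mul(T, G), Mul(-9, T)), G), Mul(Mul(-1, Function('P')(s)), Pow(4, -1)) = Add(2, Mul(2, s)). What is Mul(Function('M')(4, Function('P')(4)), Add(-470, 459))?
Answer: -2244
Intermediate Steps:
Function('P')(s) = Add(-8, Mul(-8, s)) (Function('P')(s) = Mul(-4, Add(2, Mul(2, s))) = Add(-8, Mul(-8, s)))
Function('M')(G, T) = Add(G, Mul(-9, T), Mul(G, T)) (Function('M')(G, T) = Add(Add(Mul(G, T), Mul(-9, T)), G) = Add(Add(Mul(-9, T), Mul(G, T)), G) = Add(G, Mul(-9, T), Mul(G, T)))
Mul(Function('M')(4, Function('P')(4)), Add(-470, 459)) = Mul(Add(4, Mul(-9, Add(-8, Mul(-8, 4))), Mul(4, Add(-8, Mul(-8, 4)))), Add(-470, 459)) = Mul(Add(4, Mul(-9, Add(-8, -32)), Mul(4, Add(-8, -32))), -11) = Mul(Add(4, Mul(-9, -40), Mul(4, -40)), -11) = Mul(Add(4, 360, -160), -11) = Mul(204, -11) = -2244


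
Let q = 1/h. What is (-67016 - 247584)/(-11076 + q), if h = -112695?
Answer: 35453847000/1248209821 ≈ 28.404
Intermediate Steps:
q = -1/112695 (q = 1/(-112695) = -1/112695 ≈ -8.8735e-6)
(-67016 - 247584)/(-11076 + q) = (-67016 - 247584)/(-11076 - 1/112695) = -314600/(-1248209821/112695) = -314600*(-112695/1248209821) = 35453847000/1248209821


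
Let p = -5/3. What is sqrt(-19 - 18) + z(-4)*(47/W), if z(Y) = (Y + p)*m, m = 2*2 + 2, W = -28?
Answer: 799/14 + I*sqrt(37) ≈ 57.071 + 6.0828*I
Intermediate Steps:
p = -5/3 (p = -5*1/3 = -5/3 ≈ -1.6667)
m = 6 (m = 4 + 2 = 6)
z(Y) = -10 + 6*Y (z(Y) = (Y - 5/3)*6 = (-5/3 + Y)*6 = -10 + 6*Y)
sqrt(-19 - 18) + z(-4)*(47/W) = sqrt(-19 - 18) + (-10 + 6*(-4))*(47/(-28)) = sqrt(-37) + (-10 - 24)*(47*(-1/28)) = I*sqrt(37) - 34*(-47/28) = I*sqrt(37) + 799/14 = 799/14 + I*sqrt(37)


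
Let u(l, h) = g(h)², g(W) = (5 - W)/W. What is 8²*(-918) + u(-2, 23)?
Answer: -31079484/529 ≈ -58751.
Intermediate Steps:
g(W) = (5 - W)/W
u(l, h) = (5 - h)²/h² (u(l, h) = ((5 - h)/h)² = (5 - h)²/h²)
8²*(-918) + u(-2, 23) = 8²*(-918) + (-5 + 23)²/23² = 64*(-918) + (1/529)*18² = -58752 + (1/529)*324 = -58752 + 324/529 = -31079484/529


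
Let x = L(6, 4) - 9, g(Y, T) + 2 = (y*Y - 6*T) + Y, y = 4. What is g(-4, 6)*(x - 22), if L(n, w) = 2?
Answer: 1682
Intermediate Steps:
g(Y, T) = -2 - 6*T + 5*Y (g(Y, T) = -2 + ((4*Y - 6*T) + Y) = -2 + ((-6*T + 4*Y) + Y) = -2 + (-6*T + 5*Y) = -2 - 6*T + 5*Y)
x = -7 (x = 2 - 9 = -7)
g(-4, 6)*(x - 22) = (-2 - 6*6 + 5*(-4))*(-7 - 22) = (-2 - 36 - 20)*(-29) = -58*(-29) = 1682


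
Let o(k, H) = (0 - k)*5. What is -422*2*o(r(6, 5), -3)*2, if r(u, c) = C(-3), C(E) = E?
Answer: -25320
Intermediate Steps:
r(u, c) = -3
o(k, H) = -5*k (o(k, H) = -k*5 = -5*k)
-422*2*o(r(6, 5), -3)*2 = -422*2*(-5*(-3))*2 = -422*2*15*2 = -12660*2 = -422*60 = -25320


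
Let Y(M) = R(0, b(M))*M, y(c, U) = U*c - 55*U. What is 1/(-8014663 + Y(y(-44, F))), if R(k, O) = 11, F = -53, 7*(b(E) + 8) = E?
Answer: -1/7956946 ≈ -1.2568e-7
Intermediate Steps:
b(E) = -8 + E/7
y(c, U) = -55*U + U*c
Y(M) = 11*M
1/(-8014663 + Y(y(-44, F))) = 1/(-8014663 + 11*(-53*(-55 - 44))) = 1/(-8014663 + 11*(-53*(-99))) = 1/(-8014663 + 11*5247) = 1/(-8014663 + 57717) = 1/(-7956946) = -1/7956946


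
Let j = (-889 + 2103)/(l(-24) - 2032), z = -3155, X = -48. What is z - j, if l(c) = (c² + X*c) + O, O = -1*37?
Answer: -1074641/341 ≈ -3151.4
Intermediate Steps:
O = -37
l(c) = -37 + c² - 48*c (l(c) = (c² - 48*c) - 37 = -37 + c² - 48*c)
j = -1214/341 (j = (-889 + 2103)/((-37 + (-24)² - 48*(-24)) - 2032) = 1214/((-37 + 576 + 1152) - 2032) = 1214/(1691 - 2032) = 1214/(-341) = 1214*(-1/341) = -1214/341 ≈ -3.5601)
z - j = -3155 - 1*(-1214/341) = -3155 + 1214/341 = -1074641/341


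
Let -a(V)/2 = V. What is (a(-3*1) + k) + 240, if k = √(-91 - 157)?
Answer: 246 + 2*I*√62 ≈ 246.0 + 15.748*I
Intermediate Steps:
a(V) = -2*V
k = 2*I*√62 (k = √(-248) = 2*I*√62 ≈ 15.748*I)
(a(-3*1) + k) + 240 = (-(-6) + 2*I*√62) + 240 = (-2*(-3) + 2*I*√62) + 240 = (6 + 2*I*√62) + 240 = 246 + 2*I*√62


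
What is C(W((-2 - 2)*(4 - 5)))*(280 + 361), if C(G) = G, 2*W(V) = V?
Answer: 1282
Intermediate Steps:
W(V) = V/2
C(W((-2 - 2)*(4 - 5)))*(280 + 361) = (((-2 - 2)*(4 - 5))/2)*(280 + 361) = ((-4*(-1))/2)*641 = ((½)*4)*641 = 2*641 = 1282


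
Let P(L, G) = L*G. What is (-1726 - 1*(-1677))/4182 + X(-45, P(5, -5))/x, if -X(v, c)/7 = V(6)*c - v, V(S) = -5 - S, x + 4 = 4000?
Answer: -796957/1392606 ≈ -0.57228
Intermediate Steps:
x = 3996 (x = -4 + 4000 = 3996)
P(L, G) = G*L
X(v, c) = 7*v + 77*c (X(v, c) = -7*((-5 - 1*6)*c - v) = -7*((-5 - 6)*c - v) = -7*(-11*c - v) = -7*(-v - 11*c) = 7*v + 77*c)
(-1726 - 1*(-1677))/4182 + X(-45, P(5, -5))/x = (-1726 - 1*(-1677))/4182 + (7*(-45) + 77*(-5*5))/3996 = (-1726 + 1677)*(1/4182) + (-315 + 77*(-25))*(1/3996) = -49*1/4182 + (-315 - 1925)*(1/3996) = -49/4182 - 2240*1/3996 = -49/4182 - 560/999 = -796957/1392606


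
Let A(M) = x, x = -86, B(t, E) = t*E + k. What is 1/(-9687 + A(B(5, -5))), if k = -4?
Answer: -1/9773 ≈ -0.00010232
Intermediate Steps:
B(t, E) = -4 + E*t (B(t, E) = t*E - 4 = E*t - 4 = -4 + E*t)
A(M) = -86
1/(-9687 + A(B(5, -5))) = 1/(-9687 - 86) = 1/(-9773) = -1/9773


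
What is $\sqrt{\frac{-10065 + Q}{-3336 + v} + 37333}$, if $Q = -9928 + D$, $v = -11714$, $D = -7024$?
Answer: $\frac{\sqrt{338256977534}}{3010} \approx 193.22$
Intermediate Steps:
$Q = -16952$ ($Q = -9928 - 7024 = -16952$)
$\sqrt{\frac{-10065 + Q}{-3336 + v} + 37333} = \sqrt{\frac{-10065 - 16952}{-3336 - 11714} + 37333} = \sqrt{- \frac{27017}{-15050} + 37333} = \sqrt{\left(-27017\right) \left(- \frac{1}{15050}\right) + 37333} = \sqrt{\frac{27017}{15050} + 37333} = \sqrt{\frac{561888667}{15050}} = \frac{\sqrt{338256977534}}{3010}$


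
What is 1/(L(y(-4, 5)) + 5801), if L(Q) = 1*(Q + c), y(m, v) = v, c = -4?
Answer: 1/5802 ≈ 0.00017235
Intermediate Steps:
L(Q) = -4 + Q (L(Q) = 1*(Q - 4) = 1*(-4 + Q) = -4 + Q)
1/(L(y(-4, 5)) + 5801) = 1/((-4 + 5) + 5801) = 1/(1 + 5801) = 1/5802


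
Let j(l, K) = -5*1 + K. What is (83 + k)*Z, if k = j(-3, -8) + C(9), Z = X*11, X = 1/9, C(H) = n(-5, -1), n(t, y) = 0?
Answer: 770/9 ≈ 85.556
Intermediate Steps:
C(H) = 0
X = ⅑ ≈ 0.11111
Z = 11/9 (Z = (⅑)*11 = 11/9 ≈ 1.2222)
j(l, K) = -5 + K
k = -13 (k = (-5 - 8) + 0 = -13 + 0 = -13)
(83 + k)*Z = (83 - 13)*(11/9) = 70*(11/9) = 770/9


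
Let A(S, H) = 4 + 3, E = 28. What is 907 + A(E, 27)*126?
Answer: 1789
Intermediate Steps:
A(S, H) = 7
907 + A(E, 27)*126 = 907 + 7*126 = 907 + 882 = 1789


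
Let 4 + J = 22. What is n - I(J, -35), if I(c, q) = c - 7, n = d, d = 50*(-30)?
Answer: -1511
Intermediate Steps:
J = 18 (J = -4 + 22 = 18)
d = -1500
n = -1500
I(c, q) = -7 + c
n - I(J, -35) = -1500 - (-7 + 18) = -1500 - 1*11 = -1500 - 11 = -1511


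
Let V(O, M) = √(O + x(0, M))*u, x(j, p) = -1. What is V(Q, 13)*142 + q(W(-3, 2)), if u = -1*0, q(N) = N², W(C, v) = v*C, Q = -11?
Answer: 36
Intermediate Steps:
W(C, v) = C*v
u = 0
V(O, M) = 0 (V(O, M) = √(O - 1)*0 = √(-1 + O)*0 = 0)
V(Q, 13)*142 + q(W(-3, 2)) = 0*142 + (-3*2)² = 0 + (-6)² = 0 + 36 = 36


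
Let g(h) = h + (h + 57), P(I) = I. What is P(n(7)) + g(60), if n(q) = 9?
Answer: 186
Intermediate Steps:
g(h) = 57 + 2*h (g(h) = h + (57 + h) = 57 + 2*h)
P(n(7)) + g(60) = 9 + (57 + 2*60) = 9 + (57 + 120) = 9 + 177 = 186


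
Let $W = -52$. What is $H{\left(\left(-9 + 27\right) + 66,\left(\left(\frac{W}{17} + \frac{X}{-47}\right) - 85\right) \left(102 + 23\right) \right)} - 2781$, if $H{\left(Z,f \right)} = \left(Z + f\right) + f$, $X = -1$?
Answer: $- \frac{19740403}{799} \approx -24706.0$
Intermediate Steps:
$H{\left(Z,f \right)} = Z + 2 f$
$H{\left(\left(-9 + 27\right) + 66,\left(\left(\frac{W}{17} + \frac{X}{-47}\right) - 85\right) \left(102 + 23\right) \right)} - 2781 = \left(\left(\left(-9 + 27\right) + 66\right) + 2 \left(\left(- \frac{52}{17} - \frac{1}{-47}\right) - 85\right) \left(102 + 23\right)\right) - 2781 = \left(\left(18 + 66\right) + 2 \left(\left(\left(-52\right) \frac{1}{17} - - \frac{1}{47}\right) - 85\right) 125\right) - 2781 = \left(84 + 2 \left(\left(- \frac{52}{17} + \frac{1}{47}\right) - 85\right) 125\right) - 2781 = \left(84 + 2 \left(- \frac{2427}{799} - 85\right) 125\right) - 2781 = \left(84 + 2 \left(\left(- \frac{70342}{799}\right) 125\right)\right) - 2781 = \left(84 + 2 \left(- \frac{8792750}{799}\right)\right) - 2781 = \left(84 - \frac{17585500}{799}\right) - 2781 = - \frac{17518384}{799} - 2781 = - \frac{19740403}{799}$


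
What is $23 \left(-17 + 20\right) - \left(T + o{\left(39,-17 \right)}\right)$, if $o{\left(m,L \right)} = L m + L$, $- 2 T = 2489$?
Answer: $\frac{3987}{2} \approx 1993.5$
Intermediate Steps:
$T = - \frac{2489}{2}$ ($T = \left(- \frac{1}{2}\right) 2489 = - \frac{2489}{2} \approx -1244.5$)
$o{\left(m,L \right)} = L + L m$
$23 \left(-17 + 20\right) - \left(T + o{\left(39,-17 \right)}\right) = 23 \left(-17 + 20\right) - \left(- \frac{2489}{2} - 17 \left(1 + 39\right)\right) = 23 \cdot 3 - \left(- \frac{2489}{2} - 680\right) = 69 - \left(- \frac{2489}{2} - 680\right) = 69 - - \frac{3849}{2} = 69 + \frac{3849}{2} = \frac{3987}{2}$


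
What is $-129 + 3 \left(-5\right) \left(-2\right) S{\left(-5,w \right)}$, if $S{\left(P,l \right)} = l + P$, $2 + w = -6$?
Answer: $-519$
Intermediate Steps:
$w = -8$ ($w = -2 - 6 = -8$)
$S{\left(P,l \right)} = P + l$
$-129 + 3 \left(-5\right) \left(-2\right) S{\left(-5,w \right)} = -129 + 3 \left(-5\right) \left(-2\right) \left(-5 - 8\right) = -129 + \left(-15\right) \left(-2\right) \left(-13\right) = -129 + 30 \left(-13\right) = -129 - 390 = -519$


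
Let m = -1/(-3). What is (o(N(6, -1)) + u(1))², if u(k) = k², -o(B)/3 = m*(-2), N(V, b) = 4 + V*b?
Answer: 9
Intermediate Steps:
m = ⅓ (m = -1*(-⅓) = ⅓ ≈ 0.33333)
o(B) = 2 (o(B) = -(-2) = -3*(-⅔) = 2)
(o(N(6, -1)) + u(1))² = (2 + 1²)² = (2 + 1)² = 3² = 9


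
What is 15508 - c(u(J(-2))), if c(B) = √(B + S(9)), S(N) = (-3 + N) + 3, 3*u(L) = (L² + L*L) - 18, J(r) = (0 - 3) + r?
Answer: 15508 - √177/3 ≈ 15504.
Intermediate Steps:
J(r) = -3 + r
u(L) = -6 + 2*L²/3 (u(L) = ((L² + L*L) - 18)/3 = ((L² + L²) - 18)/3 = (2*L² - 18)/3 = (-18 + 2*L²)/3 = -6 + 2*L²/3)
S(N) = N
c(B) = √(9 + B) (c(B) = √(B + 9) = √(9 + B))
15508 - c(u(J(-2))) = 15508 - √(9 + (-6 + 2*(-3 - 2)²/3)) = 15508 - √(9 + (-6 + (⅔)*(-5)²)) = 15508 - √(9 + (-6 + (⅔)*25)) = 15508 - √(9 + (-6 + 50/3)) = 15508 - √(9 + 32/3) = 15508 - √(59/3) = 15508 - √177/3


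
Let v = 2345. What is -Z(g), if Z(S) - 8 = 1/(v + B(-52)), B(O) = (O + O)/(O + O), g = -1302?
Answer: -18769/2346 ≈ -8.0004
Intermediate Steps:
B(O) = 1 (B(O) = (2*O)/((2*O)) = (2*O)*(1/(2*O)) = 1)
Z(S) = 18769/2346 (Z(S) = 8 + 1/(2345 + 1) = 8 + 1/2346 = 18769/2346)
-Z(g) = -1*18769/2346 = -18769/2346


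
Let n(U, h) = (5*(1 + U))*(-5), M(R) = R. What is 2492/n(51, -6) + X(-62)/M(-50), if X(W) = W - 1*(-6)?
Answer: -259/325 ≈ -0.79692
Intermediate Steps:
n(U, h) = -25 - 25*U (n(U, h) = (5 + 5*U)*(-5) = -25 - 25*U)
X(W) = 6 + W (X(W) = W + 6 = 6 + W)
2492/n(51, -6) + X(-62)/M(-50) = 2492/(-25 - 25*51) + (6 - 62)/(-50) = 2492/(-25 - 1275) - 56*(-1/50) = 2492/(-1300) + 28/25 = 2492*(-1/1300) + 28/25 = -623/325 + 28/25 = -259/325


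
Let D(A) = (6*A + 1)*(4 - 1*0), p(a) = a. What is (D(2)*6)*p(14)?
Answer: 4368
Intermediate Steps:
D(A) = 4 + 24*A (D(A) = (1 + 6*A)*(4 + 0) = (1 + 6*A)*4 = 4 + 24*A)
(D(2)*6)*p(14) = ((4 + 24*2)*6)*14 = ((4 + 48)*6)*14 = (52*6)*14 = 312*14 = 4368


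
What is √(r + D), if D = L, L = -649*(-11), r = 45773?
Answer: 4*√3307 ≈ 230.03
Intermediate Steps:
L = 7139
D = 7139
√(r + D) = √(45773 + 7139) = √52912 = 4*√3307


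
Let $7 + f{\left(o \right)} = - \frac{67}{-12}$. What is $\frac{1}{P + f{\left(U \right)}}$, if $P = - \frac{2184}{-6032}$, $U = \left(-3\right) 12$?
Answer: $- \frac{348}{367} \approx -0.94823$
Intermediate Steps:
$U = -36$
$f{\left(o \right)} = - \frac{17}{12}$ ($f{\left(o \right)} = -7 - \frac{67}{-12} = -7 - - \frac{67}{12} = -7 + \frac{67}{12} = - \frac{17}{12}$)
$P = \frac{21}{58}$ ($P = \left(-2184\right) \left(- \frac{1}{6032}\right) = \frac{21}{58} \approx 0.36207$)
$\frac{1}{P + f{\left(U \right)}} = \frac{1}{\frac{21}{58} - \frac{17}{12}} = \frac{1}{- \frac{367}{348}} = - \frac{348}{367}$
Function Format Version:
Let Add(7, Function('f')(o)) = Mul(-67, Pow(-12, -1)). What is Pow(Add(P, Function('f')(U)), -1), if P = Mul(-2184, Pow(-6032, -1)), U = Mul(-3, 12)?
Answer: Rational(-348, 367) ≈ -0.94823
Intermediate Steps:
U = -36
Function('f')(o) = Rational(-17, 12) (Function('f')(o) = Add(-7, Mul(-67, Pow(-12, -1))) = Add(-7, Mul(-67, Rational(-1, 12))) = Add(-7, Rational(67, 12)) = Rational(-17, 12))
P = Rational(21, 58) (P = Mul(-2184, Rational(-1, 6032)) = Rational(21, 58) ≈ 0.36207)
Pow(Add(P, Function('f')(U)), -1) = Pow(Add(Rational(21, 58), Rational(-17, 12)), -1) = Pow(Rational(-367, 348), -1) = Rational(-348, 367)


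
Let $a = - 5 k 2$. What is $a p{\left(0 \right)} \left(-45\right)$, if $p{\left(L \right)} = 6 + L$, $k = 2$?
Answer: $5400$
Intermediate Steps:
$a = -20$ ($a = \left(-5\right) 2 \cdot 2 = \left(-10\right) 2 = -20$)
$a p{\left(0 \right)} \left(-45\right) = - 20 \left(6 + 0\right) \left(-45\right) = \left(-20\right) 6 \left(-45\right) = \left(-120\right) \left(-45\right) = 5400$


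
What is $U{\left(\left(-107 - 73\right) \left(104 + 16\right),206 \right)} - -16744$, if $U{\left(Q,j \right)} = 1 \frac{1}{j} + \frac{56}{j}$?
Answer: $\frac{3449321}{206} \approx 16744.0$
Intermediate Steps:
$U{\left(Q,j \right)} = \frac{57}{j}$ ($U{\left(Q,j \right)} = \frac{1}{j} + \frac{56}{j} = \frac{57}{j}$)
$U{\left(\left(-107 - 73\right) \left(104 + 16\right),206 \right)} - -16744 = \frac{57}{206} - -16744 = 57 \cdot \frac{1}{206} + 16744 = \frac{57}{206} + 16744 = \frac{3449321}{206}$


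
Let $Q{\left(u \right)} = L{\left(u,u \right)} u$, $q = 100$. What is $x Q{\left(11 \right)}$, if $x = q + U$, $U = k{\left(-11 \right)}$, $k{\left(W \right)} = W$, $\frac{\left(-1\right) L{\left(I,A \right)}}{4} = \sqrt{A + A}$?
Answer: $- 3916 \sqrt{22} \approx -18368.0$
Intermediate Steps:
$L{\left(I,A \right)} = - 4 \sqrt{2} \sqrt{A}$ ($L{\left(I,A \right)} = - 4 \sqrt{A + A} = - 4 \sqrt{2 A} = - 4 \sqrt{2} \sqrt{A}$)
$U = -11$
$Q{\left(u \right)} = - 4 \sqrt{2} u^{\frac{3}{2}}$ ($Q{\left(u \right)} = - 4 \sqrt{2} \sqrt{u} u = - 4 \sqrt{2} u^{\frac{3}{2}}$)
$x = 89$ ($x = 100 - 11 = 89$)
$x Q{\left(11 \right)} = 89 \left(- 4 \sqrt{2} \cdot 11^{\frac{3}{2}}\right) = 89 \left(- 4 \sqrt{2} \cdot 11 \sqrt{11}\right) = 89 \left(- 44 \sqrt{22}\right) = - 3916 \sqrt{22}$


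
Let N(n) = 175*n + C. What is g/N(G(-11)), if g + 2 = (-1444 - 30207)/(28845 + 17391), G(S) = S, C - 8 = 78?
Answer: 124123/85028004 ≈ 0.0014598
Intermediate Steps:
C = 86 (C = 8 + 78 = 86)
N(n) = 86 + 175*n (N(n) = 175*n + 86 = 86 + 175*n)
g = -124123/46236 (g = -2 + (-1444 - 30207)/(28845 + 17391) = -2 - 31651/46236 = -124123/46236 ≈ -2.6846)
g/N(G(-11)) = -124123/(46236*(86 + 175*(-11))) = -124123/(46236*(86 - 1925)) = -124123/46236/(-1839) = -124123/46236*(-1/1839) = 124123/85028004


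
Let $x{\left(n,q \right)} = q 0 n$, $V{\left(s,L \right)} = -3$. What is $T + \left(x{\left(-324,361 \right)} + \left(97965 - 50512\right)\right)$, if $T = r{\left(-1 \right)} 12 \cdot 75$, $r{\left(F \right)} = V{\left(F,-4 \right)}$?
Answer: $44753$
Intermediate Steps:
$r{\left(F \right)} = -3$
$x{\left(n,q \right)} = 0$ ($x{\left(n,q \right)} = 0 n = 0$)
$T = -2700$ ($T = \left(-3\right) 12 \cdot 75 = \left(-36\right) 75 = -2700$)
$T + \left(x{\left(-324,361 \right)} + \left(97965 - 50512\right)\right) = -2700 + \left(0 + \left(97965 - 50512\right)\right) = -2700 + \left(0 + 47453\right) = -2700 + 47453 = 44753$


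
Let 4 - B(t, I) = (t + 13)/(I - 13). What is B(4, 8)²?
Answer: 1369/25 ≈ 54.760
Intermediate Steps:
B(t, I) = 4 - (13 + t)/(-13 + I) (B(t, I) = 4 - (t + 13)/(I - 13) = 4 - (13 + t)/(-13 + I))
B(4, 8)² = ((-65 - 1*4 + 4*8)/(-13 + 8))² = ((-65 - 4 + 32)/(-5))² = (-⅕*(-37))² = (37/5)² = 1369/25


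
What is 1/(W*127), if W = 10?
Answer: 1/1270 ≈ 0.00078740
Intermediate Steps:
1/(W*127) = 1/(10*127) = 1/1270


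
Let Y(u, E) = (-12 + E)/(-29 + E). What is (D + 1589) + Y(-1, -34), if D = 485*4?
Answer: 222373/63 ≈ 3529.7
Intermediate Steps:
Y(u, E) = (-12 + E)/(-29 + E)
D = 1940
(D + 1589) + Y(-1, -34) = (1940 + 1589) + (-12 - 34)/(-29 - 34) = 3529 - 46/(-63) = 3529 - 1/63*(-46) = 3529 + 46/63 = 222373/63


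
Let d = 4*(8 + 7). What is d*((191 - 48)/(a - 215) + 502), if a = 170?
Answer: 89788/3 ≈ 29929.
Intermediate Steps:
d = 60 (d = 4*15 = 60)
d*((191 - 48)/(a - 215) + 502) = 60*((191 - 48)/(170 - 215) + 502) = 60*(143/(-45) + 502) = 60*(143*(-1/45) + 502) = 60*(-143/45 + 502) = 60*(22447/45) = 89788/3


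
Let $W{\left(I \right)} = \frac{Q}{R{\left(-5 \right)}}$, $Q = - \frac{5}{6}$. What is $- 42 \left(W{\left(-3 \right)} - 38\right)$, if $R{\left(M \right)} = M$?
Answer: $1589$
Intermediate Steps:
$Q = - \frac{5}{6}$ ($Q = \left(-5\right) \frac{1}{6} = - \frac{5}{6} \approx -0.83333$)
$W{\left(I \right)} = \frac{1}{6}$ ($W{\left(I \right)} = - \frac{5}{6 \left(-5\right)} = \left(- \frac{5}{6}\right) \left(- \frac{1}{5}\right) = \frac{1}{6}$)
$- 42 \left(W{\left(-3 \right)} - 38\right) = - 42 \left(\frac{1}{6} - 38\right) = \left(-42\right) \left(- \frac{227}{6}\right) = 1589$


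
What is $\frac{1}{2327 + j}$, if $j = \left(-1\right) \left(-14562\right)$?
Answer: $\frac{1}{16889} \approx 5.921 \cdot 10^{-5}$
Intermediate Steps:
$j = 14562$
$\frac{1}{2327 + j} = \frac{1}{2327 + 14562} = \frac{1}{16889}$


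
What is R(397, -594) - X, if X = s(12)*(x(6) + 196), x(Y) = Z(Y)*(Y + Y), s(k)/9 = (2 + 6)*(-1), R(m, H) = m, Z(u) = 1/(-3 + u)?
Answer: 14797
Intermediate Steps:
s(k) = -72 (s(k) = 9*((2 + 6)*(-1)) = 9*(8*(-1)) = 9*(-8) = -72)
x(Y) = 2*Y/(-3 + Y) (x(Y) = (Y + Y)/(-3 + Y) = (2*Y)/(-3 + Y) = 2*Y/(-3 + Y))
X = -14400 (X = -72*(2*6/(-3 + 6) + 196) = -72*(2*6/3 + 196) = -72*(2*6*(⅓) + 196) = -72*(4 + 196) = -72*200 = -14400)
R(397, -594) - X = 397 - 1*(-14400) = 397 + 14400 = 14797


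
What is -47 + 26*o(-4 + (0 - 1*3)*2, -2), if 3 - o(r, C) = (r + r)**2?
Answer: -10369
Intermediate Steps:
o(r, C) = 3 - 4*r**2 (o(r, C) = 3 - (r + r)**2 = 3 - (2*r)**2 = 3 - 4*r**2)
-47 + 26*o(-4 + (0 - 1*3)*2, -2) = -47 + 26*(3 - 4*(-4 + (0 - 1*3)*2)**2) = -47 + 26*(3 - 4*(-4 + (0 - 3)*2)**2) = -47 + 26*(3 - 4*(-4 - 3*2)**2) = -47 + 26*(3 - 4*(-4 - 6)**2) = -47 + 26*(3 - 4*(-10)**2) = -47 + 26*(3 - 4*100) = -47 + 26*(3 - 400) = -47 + 26*(-397) = -47 - 10322 = -10369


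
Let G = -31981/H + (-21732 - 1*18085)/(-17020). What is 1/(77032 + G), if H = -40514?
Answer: 344774140/26559720283759 ≈ 1.2981e-5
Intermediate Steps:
G = 1078731279/344774140 (G = -31981/(-40514) + (-21732 - 1*18085)/(-17020) = -31981*(-1/40514) + (-21732 - 18085)*(-1/17020) = 31981/40514 - 39817*(-1/17020) = 31981/40514 + 39817/17020 = 1078731279/344774140 ≈ 3.1288)
1/(77032 + G) = 1/(77032 + 1078731279/344774140) = 1/(26559720283759/344774140) = 344774140/26559720283759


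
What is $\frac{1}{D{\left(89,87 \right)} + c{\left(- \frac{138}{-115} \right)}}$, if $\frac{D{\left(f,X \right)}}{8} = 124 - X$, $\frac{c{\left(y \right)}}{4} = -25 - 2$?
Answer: $\frac{1}{188} \approx 0.0053191$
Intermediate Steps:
$c{\left(y \right)} = -108$ ($c{\left(y \right)} = 4 \left(-25 - 2\right) = 4 \left(-27\right) = -108$)
$D{\left(f,X \right)} = 992 - 8 X$ ($D{\left(f,X \right)} = 8 \left(124 - X\right) = 992 - 8 X$)
$\frac{1}{D{\left(89,87 \right)} + c{\left(- \frac{138}{-115} \right)}} = \frac{1}{\left(992 - 696\right) - 108} = \frac{1}{296 - 108} = \frac{1}{188}$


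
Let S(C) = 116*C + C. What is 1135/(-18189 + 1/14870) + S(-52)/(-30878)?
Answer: 562200094468/4175792953331 ≈ 0.13463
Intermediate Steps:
S(C) = 117*C
1135/(-18189 + 1/14870) + S(-52)/(-30878) = 1135/(-18189 + 1/14870) + (117*(-52))/(-30878) = 1135/(-18189 + 1/14870) - 6084*(-1/30878) = 1135/(-270470429/14870) + 3042/15439 = 1135*(-14870/270470429) + 3042/15439 = -16877450/270470429 + 3042/15439 = 562200094468/4175792953331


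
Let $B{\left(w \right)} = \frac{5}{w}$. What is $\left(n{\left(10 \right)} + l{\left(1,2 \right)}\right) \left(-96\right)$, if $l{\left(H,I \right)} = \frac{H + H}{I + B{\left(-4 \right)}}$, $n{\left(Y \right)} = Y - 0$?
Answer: $-1216$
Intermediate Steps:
$n{\left(Y \right)} = Y$ ($n{\left(Y \right)} = Y + 0 = Y$)
$l{\left(H,I \right)} = \frac{2 H}{- \frac{5}{4} + I}$ ($l{\left(H,I \right)} = \frac{H + H}{I + \frac{5}{-4}} = \frac{2 H}{I + 5 \left(- \frac{1}{4}\right)} = \frac{2 H}{I - \frac{5}{4}} = \frac{2 H}{- \frac{5}{4} + I}$)
$\left(n{\left(10 \right)} + l{\left(1,2 \right)}\right) \left(-96\right) = \left(10 + 8 \cdot 1 \frac{1}{-5 + 4 \cdot 2}\right) \left(-96\right) = \left(10 + 8 \cdot 1 \frac{1}{-5 + 8}\right) \left(-96\right) = \left(10 + 8 \cdot 1 \cdot \frac{1}{3}\right) \left(-96\right) = \left(10 + \frac{8}{3}\right) \left(-96\right) = \frac{38}{3} \left(-96\right) = -1216$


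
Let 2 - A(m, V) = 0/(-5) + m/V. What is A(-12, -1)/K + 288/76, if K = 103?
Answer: 7226/1957 ≈ 3.6924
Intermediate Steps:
A(m, V) = 2 - m/V (A(m, V) = 2 - (0/(-5) + m/V) = 2 - (0*(-⅕) + m/V) = 2 - (0 + m/V) = 2 - m/V)
A(-12, -1)/K + 288/76 = (2 - 1*(-12)/(-1))/103 + 288/76 = (2 - 1*(-12)*(-1))*(1/103) + 288*(1/76) = (2 - 12)*(1/103) + 72/19 = -10*1/103 + 72/19 = -10/103 + 72/19 = 7226/1957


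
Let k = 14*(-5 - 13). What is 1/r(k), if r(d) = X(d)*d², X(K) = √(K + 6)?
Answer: -I*√246/15621984 ≈ -1.004e-6*I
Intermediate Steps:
X(K) = √(6 + K)
k = -252 (k = 14*(-18) = -252)
r(d) = d²*√(6 + d) (r(d) = √(6 + d)*d² = d²*√(6 + d))
1/r(k) = 1/((-252)²*√(6 - 252)) = 1/(63504*√(-246)) = 1/(63504*(I*√246)) = 1/(63504*I*√246) = -I*√246/15621984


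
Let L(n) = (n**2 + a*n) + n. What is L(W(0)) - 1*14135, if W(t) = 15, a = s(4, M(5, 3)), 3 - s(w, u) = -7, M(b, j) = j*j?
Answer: -13745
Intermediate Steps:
M(b, j) = j**2
s(w, u) = 10 (s(w, u) = 3 - 1*(-7) = 3 + 7 = 10)
a = 10
L(n) = n**2 + 11*n (L(n) = (n**2 + 10*n) + n = n**2 + 11*n)
L(W(0)) - 1*14135 = 15*(11 + 15) - 1*14135 = 15*26 - 14135 = 390 - 14135 = -13745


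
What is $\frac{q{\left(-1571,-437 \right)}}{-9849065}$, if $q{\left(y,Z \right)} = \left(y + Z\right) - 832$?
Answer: $\frac{568}{1969813} \approx 0.00028835$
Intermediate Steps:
$q{\left(y,Z \right)} = -832 + Z + y$ ($q{\left(y,Z \right)} = \left(Z + y\right) - 832 = -832 + Z + y$)
$\frac{q{\left(-1571,-437 \right)}}{-9849065} = \frac{-832 - 437 - 1571}{-9849065} = \left(-2840\right) \left(- \frac{1}{9849065}\right) = \frac{568}{1969813}$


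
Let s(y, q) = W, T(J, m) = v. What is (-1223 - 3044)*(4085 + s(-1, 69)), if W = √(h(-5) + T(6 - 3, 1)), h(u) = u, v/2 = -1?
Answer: -17430695 - 4267*I*√7 ≈ -1.7431e+7 - 11289.0*I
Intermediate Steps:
v = -2 (v = 2*(-1) = -2)
T(J, m) = -2
W = I*√7 (W = √(-5 - 2) = √(-7) = I*√7 ≈ 2.6458*I)
s(y, q) = I*√7
(-1223 - 3044)*(4085 + s(-1, 69)) = (-1223 - 3044)*(4085 + I*√7) = -4267*(4085 + I*√7) = -17430695 - 4267*I*√7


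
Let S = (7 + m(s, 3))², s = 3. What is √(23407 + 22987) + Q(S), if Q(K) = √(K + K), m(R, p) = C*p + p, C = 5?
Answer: √46394 + 25*√2 ≈ 250.75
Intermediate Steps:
m(R, p) = 6*p (m(R, p) = 5*p + p = 6*p)
S = 625 (S = (7 + 6*3)² = (7 + 18)² = 25² = 625)
Q(K) = √2*√K (Q(K) = √(2*K) = √2*√K)
√(23407 + 22987) + Q(S) = √(23407 + 22987) + √2*√625 = √46394 + √2*25 = √46394 + 25*√2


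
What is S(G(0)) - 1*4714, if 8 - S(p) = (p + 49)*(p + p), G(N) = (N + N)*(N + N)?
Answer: -4706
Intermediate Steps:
G(N) = 4*N² (G(N) = (2*N)*(2*N) = 4*N²)
S(p) = 8 - 2*p*(49 + p) (S(p) = 8 - (p + 49)*(p + p) = 8 - (49 + p)*2*p = 8 - 2*p*(49 + p))
S(G(0)) - 1*4714 = (8 - 392*0² - 2*(4*0²)²) - 1*4714 = (8 - 392*0 - 2*(4*0)²) - 4714 = (8 - 98*0 - 2*0²) - 4714 = (8 + 0 - 2*0) - 4714 = (8 + 0 + 0) - 4714 = 8 - 4714 = -4706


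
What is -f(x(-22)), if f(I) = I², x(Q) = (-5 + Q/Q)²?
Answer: -256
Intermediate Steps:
x(Q) = 16 (x(Q) = (-5 + 1)² = (-4)² = 16)
-f(x(-22)) = -1*16² = -1*256 = -256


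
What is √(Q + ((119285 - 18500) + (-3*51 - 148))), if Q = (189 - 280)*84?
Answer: 2*√23210 ≈ 304.70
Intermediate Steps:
Q = -7644 (Q = -91*84 = -7644)
√(Q + ((119285 - 18500) + (-3*51 - 148))) = √(-7644 + ((119285 - 18500) + (-3*51 - 148))) = √(-7644 + (100785 + (-153 - 148))) = √(-7644 + (100785 - 301)) = √(-7644 + 100484) = √92840 = 2*√23210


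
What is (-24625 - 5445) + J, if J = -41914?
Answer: -71984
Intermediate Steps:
(-24625 - 5445) + J = (-24625 - 5445) - 41914 = -30070 - 41914 = -71984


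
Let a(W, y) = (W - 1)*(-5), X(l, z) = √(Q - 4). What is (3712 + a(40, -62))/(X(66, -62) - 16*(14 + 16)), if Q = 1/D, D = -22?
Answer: -37139520/5068889 - 3517*I*√1958/5068889 ≈ -7.327 - 0.030702*I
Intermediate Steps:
Q = -1/22 (Q = 1/(-22) = -1/22 ≈ -0.045455)
X(l, z) = I*√1958/22 (X(l, z) = √(-1/22 - 4) = √(-89/22) = I*√1958/22)
a(W, y) = 5 - 5*W (a(W, y) = (-1 + W)*(-5) = 5 - 5*W)
(3712 + a(40, -62))/(X(66, -62) - 16*(14 + 16)) = (3712 + (5 - 5*40))/(I*√1958/22 - 16*(14 + 16)) = (3712 + (5 - 200))/(I*√1958/22 - 16*30) = (3712 - 195)/(I*√1958/22 - 480) = 3517/(-480 + I*√1958/22)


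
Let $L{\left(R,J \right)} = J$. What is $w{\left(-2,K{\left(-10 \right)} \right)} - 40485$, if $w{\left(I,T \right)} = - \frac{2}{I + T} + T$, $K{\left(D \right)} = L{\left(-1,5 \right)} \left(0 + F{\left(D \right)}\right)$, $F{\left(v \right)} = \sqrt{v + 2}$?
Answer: $- \frac{2064734}{51} + \frac{515 i \sqrt{2}}{51} \approx -40485.0 + 14.281 i$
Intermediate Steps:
$F{\left(v \right)} = \sqrt{2 + v}$
$K{\left(D \right)} = 5 \sqrt{2 + D}$ ($K{\left(D \right)} = 5 \left(0 + \sqrt{2 + D}\right) = 5 \sqrt{2 + D}$)
$w{\left(I,T \right)} = T - \frac{2}{I + T}$
$w{\left(-2,K{\left(-10 \right)} \right)} - 40485 = \frac{-2 + \left(5 \sqrt{2 - 10}\right)^{2} - 2 \cdot 5 \sqrt{2 - 10}}{-2 + 5 \sqrt{2 - 10}} - 40485 = \frac{-2 + \left(5 \sqrt{-8}\right)^{2} - 2 \cdot 5 \sqrt{-8}}{-2 + 5 \sqrt{-8}} - 40485 = \frac{-2 + \left(5 \cdot 2 i \sqrt{2}\right)^{2} - 2 \cdot 5 \cdot 2 i \sqrt{2}}{-2 + 5 \cdot 2 i \sqrt{2}} - 40485 = \frac{-2 + \left(10 i \sqrt{2}\right)^{2} - 2 \cdot 10 i \sqrt{2}}{-2 + 10 i \sqrt{2}} - 40485 = \frac{-2 - 200 - 20 i \sqrt{2}}{-2 + 10 i \sqrt{2}} - 40485 = \frac{-202 - 20 i \sqrt{2}}{-2 + 10 i \sqrt{2}} - 40485 = -40485 + \frac{-202 - 20 i \sqrt{2}}{-2 + 10 i \sqrt{2}}$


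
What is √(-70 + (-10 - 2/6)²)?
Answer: √331/3 ≈ 6.0645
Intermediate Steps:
√(-70 + (-10 - 2/6)²) = √(-70 + (-10 - 2*⅙)²) = √(-70 + (-10 - ⅓)²) = √(-70 + (-31/3)²) = √(-70 + 961/9) = √(331/9) = √331/3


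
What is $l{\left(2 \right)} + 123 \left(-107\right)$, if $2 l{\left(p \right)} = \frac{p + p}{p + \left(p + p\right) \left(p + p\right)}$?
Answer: $- \frac{118448}{9} \approx -13161.0$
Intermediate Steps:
$l{\left(p \right)} = \frac{p}{p + 4 p^{2}}$ ($l{\left(p \right)} = \frac{\left(p + p\right) \frac{1}{p + \left(p + p\right) \left(p + p\right)}}{2} = \frac{2 p \frac{1}{p + 2 p 2 p}}{2} = \frac{2 p \frac{1}{p + 4 p^{2}}}{2} = \frac{p}{p + 4 p^{2}}$)
$l{\left(2 \right)} + 123 \left(-107\right) = \frac{1}{1 + 4 \cdot 2} + 123 \left(-107\right) = \frac{1}{1 + 8} - 13161 = \frac{1}{9} - 13161 = - \frac{118448}{9}$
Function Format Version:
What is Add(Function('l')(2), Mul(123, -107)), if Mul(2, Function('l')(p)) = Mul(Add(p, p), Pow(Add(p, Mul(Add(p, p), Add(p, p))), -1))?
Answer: Rational(-118448, 9) ≈ -13161.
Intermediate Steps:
Function('l')(p) = Mul(p, Pow(Add(p, Mul(4, Pow(p, 2))), -1)) (Function('l')(p) = Mul(Rational(1, 2), Mul(Add(p, p), Pow(Add(p, Mul(Add(p, p), Add(p, p))), -1))) = Mul(Rational(1, 2), Mul(Mul(2, p), Pow(Add(p, Mul(Mul(2, p), Mul(2, p))), -1))) = Mul(Rational(1, 2), Mul(Mul(2, p), Pow(Add(p, Mul(4, Pow(p, 2))), -1))) = Mul(Rational(1, 2), Mul(2, p, Pow(Add(p, Mul(4, Pow(p, 2))), -1))) = Mul(p, Pow(Add(p, Mul(4, Pow(p, 2))), -1)))
Add(Function('l')(2), Mul(123, -107)) = Add(Pow(Add(1, Mul(4, 2)), -1), Mul(123, -107)) = Add(Pow(Add(1, 8), -1), -13161) = Add(Pow(9, -1), -13161) = Add(Rational(1, 9), -13161) = Rational(-118448, 9)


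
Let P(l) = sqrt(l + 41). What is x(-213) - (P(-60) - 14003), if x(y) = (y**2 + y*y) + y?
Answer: 104528 - I*sqrt(19) ≈ 1.0453e+5 - 4.3589*I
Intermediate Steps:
P(l) = sqrt(41 + l)
x(y) = y + 2*y**2 (x(y) = (y**2 + y**2) + y = 2*y**2 + y = y + 2*y**2)
x(-213) - (P(-60) - 14003) = -213*(1 + 2*(-213)) - (sqrt(41 - 60) - 14003) = -213*(1 - 426) - (sqrt(-19) - 14003) = -213*(-425) - (I*sqrt(19) - 14003) = 90525 - (-14003 + I*sqrt(19)) = 90525 + (14003 - I*sqrt(19)) = 104528 - I*sqrt(19)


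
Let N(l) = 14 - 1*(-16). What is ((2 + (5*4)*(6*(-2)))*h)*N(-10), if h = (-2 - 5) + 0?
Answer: 49980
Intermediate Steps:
N(l) = 30 (N(l) = 14 + 16 = 30)
h = -7 (h = -7 + 0 = -7)
((2 + (5*4)*(6*(-2)))*h)*N(-10) = ((2 + (5*4)*(6*(-2)))*(-7))*30 = ((2 + 20*(-12))*(-7))*30 = ((2 - 240)*(-7))*30 = -238*(-7)*30 = 1666*30 = 49980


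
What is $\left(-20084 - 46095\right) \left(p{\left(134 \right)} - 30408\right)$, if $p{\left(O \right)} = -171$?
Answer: $2023687641$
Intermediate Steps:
$\left(-20084 - 46095\right) \left(p{\left(134 \right)} - 30408\right) = \left(-20084 - 46095\right) \left(-171 - 30408\right) = \left(-66179\right) \left(-30579\right) = 2023687641$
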